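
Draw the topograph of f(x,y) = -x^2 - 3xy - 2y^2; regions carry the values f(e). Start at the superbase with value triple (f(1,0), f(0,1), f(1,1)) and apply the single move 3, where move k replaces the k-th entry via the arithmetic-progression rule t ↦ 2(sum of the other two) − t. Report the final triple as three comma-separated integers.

start (-1,-2,-6) = (f(1,0),f(0,1),f(1,1))
replace slot 3: 2·((-1)+(-2)) − (-6) = 0 → (-1,-2,0)

-1,-2,0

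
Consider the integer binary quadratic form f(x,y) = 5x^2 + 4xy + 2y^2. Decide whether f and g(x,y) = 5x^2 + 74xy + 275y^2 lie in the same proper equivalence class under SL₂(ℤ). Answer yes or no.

D₁ = -24, D₂ = -24
f: flip: (5,4,2)→(2,-4,5)
f: translate: b→0 (≡-4 mod 4), so (2,-4,5)→(2,0,3)
f: reduced (well bottom): (2,0,3) with a≤c, −a<b≤a
g: translate: b→4 (≡74 mod 10), so (5,74,275)→(5,4,2)
g: flip: (5,4,2)→(2,-4,5)
g: translate: b→0 (≡-4 mod 4), so (2,-4,5)→(2,0,3)
g: reduced (well bottom): (2,0,3) with a≤c, −a<b≤a
reduced forms (2, 0, 3) vs (2, 0, 3) ⇒ equivalent

yes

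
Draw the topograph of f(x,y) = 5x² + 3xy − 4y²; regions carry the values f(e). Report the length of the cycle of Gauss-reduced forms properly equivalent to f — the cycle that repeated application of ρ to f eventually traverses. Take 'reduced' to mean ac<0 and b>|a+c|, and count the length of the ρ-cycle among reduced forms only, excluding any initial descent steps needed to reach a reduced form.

D = 89, ⌊√D⌋ = 9
river: ρ → (-4,5,4)
river: ρ → (4,3,-5)
river: ρ → (-5,7,2)
river: ρ → (2,9,-1)
river: ρ → (-1,9,2)
river: ρ → (2,7,-5)
river: ρ → (-5,3,4)
river: ρ → (4,5,-4)
river: ρ → (-4,3,5)
river: ρ → (5,7,-2)
river: ρ → (-2,9,1)
river: ρ → (1,9,-2)
river: ρ → (-2,7,5)
river: ρ → (5,3,-4)
ρ-cycle length = 14 (tail of 0 descent steps not counted)

14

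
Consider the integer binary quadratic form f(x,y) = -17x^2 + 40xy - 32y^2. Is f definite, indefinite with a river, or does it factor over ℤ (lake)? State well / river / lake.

D = b²−4ac = 40² − 4·(-17)·(-32) = -576
D < 0 ⇒ definite ⇒ every region one sign ⇒ single well

well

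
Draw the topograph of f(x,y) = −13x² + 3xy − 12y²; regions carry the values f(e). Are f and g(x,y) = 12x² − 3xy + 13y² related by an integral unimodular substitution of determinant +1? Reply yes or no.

D₁ = -615, D₂ = -615
f is negative-definite; reduce −f:
−f: flip: (13,-3,12)→(12,3,13)
−f: reduced (well bottom): (12,3,13) with a≤c, −a<b≤a
flip sign back: reduced form of f is (-12,-3,-13)
g: reduced (well bottom): (12,-3,13) with a≤c, −a<b≤a
reduced forms (-12, -3, -13) vs (12, -3, 13) ⇒ inequivalent

no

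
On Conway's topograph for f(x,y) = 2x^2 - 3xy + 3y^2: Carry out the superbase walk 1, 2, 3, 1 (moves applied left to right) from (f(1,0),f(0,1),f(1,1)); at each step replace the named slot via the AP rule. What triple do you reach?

start (2,3,2) = (f(1,0),f(0,1),f(1,1))
replace slot 1: 2·(3+2) − 2 = 8 → (8,3,2)
replace slot 2: 2·(8+2) − 3 = 17 → (8,17,2)
replace slot 3: 2·(8+17) − 2 = 48 → (8,17,48)
replace slot 1: 2·(17+48) − 8 = 122 → (122,17,48)

122,17,48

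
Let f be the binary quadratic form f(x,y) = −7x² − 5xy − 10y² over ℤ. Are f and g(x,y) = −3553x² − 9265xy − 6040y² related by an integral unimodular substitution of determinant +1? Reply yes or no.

D₁ = -255, D₂ = -255
f is negative-definite; reduce −f:
−f: reduced (well bottom): (7,5,10) with a≤c, −a<b≤a
flip sign back: reduced form of f is (-7,-5,-10)
g is negative-definite; reduce −g:
−g: translate: b→2159 (≡9265 mod 7106), so (3553,9265,6040)→(3553,2159,328)
−g: flip: (3553,2159,328)→(328,-2159,3553)
−g: translate: b→-191 (≡-2159 mod 656), so (328,-2159,3553)→(328,-191,28)
−g: flip: (328,-191,28)→(28,191,328)
−g: translate: b→23 (≡191 mod 56), so (28,191,328)→(28,23,7)
−g: flip: (28,23,7)→(7,-23,28)
−g: translate: b→5 (≡-23 mod 14), so (7,-23,28)→(7,5,10)
−g: reduced (well bottom): (7,5,10) with a≤c, −a<b≤a
flip sign back: reduced form of g is (-7,-5,-10)
reduced forms (-7, -5, -10) vs (-7, -5, -10) ⇒ equivalent

yes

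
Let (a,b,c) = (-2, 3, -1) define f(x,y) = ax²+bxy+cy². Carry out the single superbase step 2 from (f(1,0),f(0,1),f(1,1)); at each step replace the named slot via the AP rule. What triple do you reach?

start (-2,-1,0) = (f(1,0),f(0,1),f(1,1))
replace slot 2: 2·((-2)+0) − (-1) = -3 → (-2,-3,0)

-2,-3,0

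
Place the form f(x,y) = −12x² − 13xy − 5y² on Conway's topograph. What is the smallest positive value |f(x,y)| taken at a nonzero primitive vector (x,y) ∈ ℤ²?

translate: b→-11 (≡13 mod 24), so (12,13,5)→(12,-11,4)
flip: (12,-11,4)→(4,11,12)
translate: b→3 (≡11 mod 8), so (4,11,12)→(4,3,5)
reduced (well bottom): (4,3,5) with a≤c, −a<b≤a
well minimum |f| = |-4| = 4 (negative-definite)

4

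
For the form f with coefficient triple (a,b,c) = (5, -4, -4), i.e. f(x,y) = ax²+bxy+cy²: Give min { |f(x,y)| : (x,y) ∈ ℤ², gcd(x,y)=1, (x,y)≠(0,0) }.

descent: ρ → (-4,4,5)  [lands on river]
river: ρ → (5,6,-3)
river: ρ → (-3,6,5)
river: ρ → (5,4,-4)
closes: descent 1, river 4
min |a| on river = 3

3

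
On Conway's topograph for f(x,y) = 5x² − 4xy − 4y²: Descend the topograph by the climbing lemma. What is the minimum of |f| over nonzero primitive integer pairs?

descent: ρ → (-4,4,5)  [lands on river]
river: ρ → (5,6,-3)
river: ρ → (-3,6,5)
river: ρ → (5,4,-4)
closes: descent 1, river 4
min |a| on river = 3

3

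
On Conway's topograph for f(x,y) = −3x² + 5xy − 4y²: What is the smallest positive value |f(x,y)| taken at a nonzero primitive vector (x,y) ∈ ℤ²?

translate: b→1 (≡-5 mod 6), so (3,-5,4)→(3,1,2)
flip: (3,1,2)→(2,-1,3)
reduced (well bottom): (2,-1,3) with a≤c, −a<b≤a
well minimum |f| = |-2| = 2 (negative-definite)

2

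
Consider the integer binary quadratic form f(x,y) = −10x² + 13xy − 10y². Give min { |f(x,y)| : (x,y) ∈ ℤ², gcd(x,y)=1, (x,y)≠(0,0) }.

translate: b→7 (≡-13 mod 20), so (10,-13,10)→(10,7,7)
flip: (10,7,7)→(7,-7,10)
translate: b→7 (≡-7 mod 14), so (7,-7,10)→(7,7,10)
reduced (well bottom): (7,7,10) with a≤c, −a<b≤a
well minimum |f| = |-7| = 7 (negative-definite)

7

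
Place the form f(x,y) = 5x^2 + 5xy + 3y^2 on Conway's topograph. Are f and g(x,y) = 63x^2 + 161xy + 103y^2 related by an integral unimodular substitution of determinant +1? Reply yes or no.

D₁ = -35, D₂ = -35
f: flip: (5,5,3)→(3,-5,5)
f: translate: b→1 (≡-5 mod 6), so (3,-5,5)→(3,1,3)
f: reduced (well bottom): (3,1,3) with a≤c, −a<b≤a
g: translate: b→35 (≡161 mod 126), so (63,161,103)→(63,35,5)
g: flip: (63,35,5)→(5,-35,63)
g: translate: b→5 (≡-35 mod 10), so (5,-35,63)→(5,5,3)
g: flip: (5,5,3)→(3,-5,5)
g: translate: b→1 (≡-5 mod 6), so (3,-5,5)→(3,1,3)
g: reduced (well bottom): (3,1,3) with a≤c, −a<b≤a
reduced forms (3, 1, 3) vs (3, 1, 3) ⇒ equivalent

yes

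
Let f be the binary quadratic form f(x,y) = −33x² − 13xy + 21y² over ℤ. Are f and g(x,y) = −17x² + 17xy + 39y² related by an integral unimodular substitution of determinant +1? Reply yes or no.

D₁ = 2941, D₂ = 2941
river cycle of f (length 14): (21, 13, -33), (-33, 53, 1), (1, 53, -33), (-33, 13, 21), (21, 29, -25), (-25, 21, 25), (25, 29, -21), (-21, 13, 33), (33, 53, -1), (-1, 53, 33), … (4 more)
river cycle of g (length 10): (-17, 51, 5), (5, 49, -27), (-27, 5, 27), (27, 49, -5), (-5, 51, 17), (17, 51, -5), (-5, 49, 27), (27, 5, -27), (-27, 49, 5), (5, 51, -17)
cycles differ ⇒ inequivalent

no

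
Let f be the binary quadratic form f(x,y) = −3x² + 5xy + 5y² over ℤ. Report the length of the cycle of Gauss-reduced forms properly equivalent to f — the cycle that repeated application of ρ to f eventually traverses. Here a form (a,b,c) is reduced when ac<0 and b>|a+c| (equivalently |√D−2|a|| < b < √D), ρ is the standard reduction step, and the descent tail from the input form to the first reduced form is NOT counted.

D = 85, ⌊√D⌋ = 9
river: ρ → (5,5,-3)
river: ρ → (-3,7,3)
river: ρ → (3,5,-5)
river: ρ → (-5,5,3)
river: ρ → (3,7,-3)
river: ρ → (-3,5,5)
ρ-cycle length = 6 (tail of 0 descent steps not counted)

6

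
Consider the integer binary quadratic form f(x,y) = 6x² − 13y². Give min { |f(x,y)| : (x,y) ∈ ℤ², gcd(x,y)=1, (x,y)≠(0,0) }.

descent: ρ → (-13,0,6)
descent: ρ → (6,12,-7)  [lands on river]
river: ρ → (-7,16,2)
river: ρ → (2,16,-7)
river: ρ → (-7,12,6)
closes: descent 2, river 4
min |a| on river = 2

2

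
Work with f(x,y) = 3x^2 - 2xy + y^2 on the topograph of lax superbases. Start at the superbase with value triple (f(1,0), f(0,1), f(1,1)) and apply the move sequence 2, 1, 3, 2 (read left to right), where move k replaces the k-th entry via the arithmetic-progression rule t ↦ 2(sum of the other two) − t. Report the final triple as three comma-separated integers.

start (3,1,2) = (f(1,0),f(0,1),f(1,1))
replace slot 2: 2·(3+2) − 1 = 9 → (3,9,2)
replace slot 1: 2·(9+2) − 3 = 19 → (19,9,2)
replace slot 3: 2·(19+9) − 2 = 54 → (19,9,54)
replace slot 2: 2·(19+54) − 9 = 137 → (19,137,54)

19,137,54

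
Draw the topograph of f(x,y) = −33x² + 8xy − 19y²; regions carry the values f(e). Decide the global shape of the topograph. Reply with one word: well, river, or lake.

D = b²−4ac = 8² − 4·(-33)·(-19) = -2444
D < 0 ⇒ definite ⇒ every region one sign ⇒ single well

well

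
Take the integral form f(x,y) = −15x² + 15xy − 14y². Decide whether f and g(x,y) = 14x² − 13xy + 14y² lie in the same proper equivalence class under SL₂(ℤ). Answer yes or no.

D₁ = -615, D₂ = -615
f is negative-definite; reduce −f:
−f: translate: b→15 (≡-15 mod 30), so (15,-15,14)→(15,15,14)
−f: flip: (15,15,14)→(14,-15,15)
−f: translate: b→13 (≡-15 mod 28), so (14,-15,15)→(14,13,14)
−f: reduced (well bottom): (14,13,14) with a≤c, −a<b≤a
flip sign back: reduced form of f is (-14,-13,-14)
g: flip: (14,-13,14)→(14,13,14)
g: reduced (well bottom): (14,13,14) with a≤c, −a<b≤a
reduced forms (-14, -13, -14) vs (14, 13, 14) ⇒ inequivalent

no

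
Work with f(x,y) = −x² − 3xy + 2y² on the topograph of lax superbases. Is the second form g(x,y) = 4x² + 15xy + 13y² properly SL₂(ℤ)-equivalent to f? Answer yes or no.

D₁ = 17, D₂ = 17
river cycle of f (length 6): (2, 3, -1), (-1, 3, 2), (2, 1, -2), (-2, 3, 1), (1, 3, -2), (-2, 1, 2)
river cycle of g (length 6): (2, 1, -2), (-2, 3, 1), (1, 3, -2), (-2, 1, 2), (2, 3, -1), (-1, 3, 2)
cycles coincide ⇒ equivalent

yes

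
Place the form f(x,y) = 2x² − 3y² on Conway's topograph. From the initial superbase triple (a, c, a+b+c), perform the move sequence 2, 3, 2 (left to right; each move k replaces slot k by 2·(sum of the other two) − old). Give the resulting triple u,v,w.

start (2,-3,-1) = (f(1,0),f(0,1),f(1,1))
replace slot 2: 2·(2+(-1)) − (-3) = 5 → (2,5,-1)
replace slot 3: 2·(2+5) − (-1) = 15 → (2,5,15)
replace slot 2: 2·(2+15) − 5 = 29 → (2,29,15)

2,29,15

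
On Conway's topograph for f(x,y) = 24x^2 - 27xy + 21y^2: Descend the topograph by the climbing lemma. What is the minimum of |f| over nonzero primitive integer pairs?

translate: b→21 (≡-27 mod 48), so (24,-27,21)→(24,21,18)
flip: (24,21,18)→(18,-21,24)
translate: b→15 (≡-21 mod 36), so (18,-21,24)→(18,15,21)
reduced (well bottom): (18,15,21) with a≤c, −a<b≤a
well minimum = a = 18

18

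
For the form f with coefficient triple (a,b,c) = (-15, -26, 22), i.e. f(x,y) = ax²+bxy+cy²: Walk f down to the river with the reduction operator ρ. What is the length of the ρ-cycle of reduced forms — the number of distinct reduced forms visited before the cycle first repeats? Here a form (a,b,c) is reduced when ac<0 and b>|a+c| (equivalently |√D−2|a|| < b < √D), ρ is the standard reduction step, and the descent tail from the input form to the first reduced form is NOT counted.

D = 1996, ⌊√D⌋ = 44
descent: ρ → (22,26,-15)  [lands on river]
river: ρ → (-15,34,14)
river: ρ → (14,22,-27)
river: ρ → (-27,32,9)
river: ρ → (9,40,-11)
river: ρ → (-11,26,30)
river: ρ → (30,34,-7)
river: ρ → (-7,36,25)
river: ρ → (25,14,-18)
river: ρ → (-18,22,21)
river: ρ → (21,20,-19)
river: ρ → (-19,18,22)
ρ-cycle length = 12 (tail of 1 descent step not counted)

12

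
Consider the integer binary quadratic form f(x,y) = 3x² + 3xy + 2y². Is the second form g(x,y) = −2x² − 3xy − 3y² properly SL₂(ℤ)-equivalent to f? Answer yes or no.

D₁ = -15, D₂ = -15
f: flip: (3,3,2)→(2,-3,3)
f: translate: b→1 (≡-3 mod 4), so (2,-3,3)→(2,1,2)
f: reduced (well bottom): (2,1,2) with a≤c, −a<b≤a
g is negative-definite; reduce −g:
−g: translate: b→-1 (≡3 mod 4), so (2,3,3)→(2,-1,2)
−g: flip: (2,-1,2)→(2,1,2)
−g: reduced (well bottom): (2,1,2) with a≤c, −a<b≤a
flip sign back: reduced form of g is (-2,-1,-2)
reduced forms (2, 1, 2) vs (-2, -1, -2) ⇒ inequivalent

no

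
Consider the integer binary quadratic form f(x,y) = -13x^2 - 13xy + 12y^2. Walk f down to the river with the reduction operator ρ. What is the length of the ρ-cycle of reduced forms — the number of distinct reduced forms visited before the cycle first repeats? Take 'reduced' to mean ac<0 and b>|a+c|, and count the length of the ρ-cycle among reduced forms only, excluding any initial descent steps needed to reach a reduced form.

D = 793, ⌊√D⌋ = 28
descent: ρ → (12,13,-13)  [lands on river]
river: ρ → (-13,13,12)
river: ρ → (12,11,-14)
river: ρ → (-14,17,9)
river: ρ → (9,19,-12)
river: ρ → (-12,5,16)
river: ρ → (16,27,-1)
river: ρ → (-1,27,16)
river: ρ → (16,5,-12)
river: ρ → (-12,19,9)
river: ρ → (9,17,-14)
river: ρ → (-14,11,12)
ρ-cycle length = 12 (tail of 1 descent step not counted)

12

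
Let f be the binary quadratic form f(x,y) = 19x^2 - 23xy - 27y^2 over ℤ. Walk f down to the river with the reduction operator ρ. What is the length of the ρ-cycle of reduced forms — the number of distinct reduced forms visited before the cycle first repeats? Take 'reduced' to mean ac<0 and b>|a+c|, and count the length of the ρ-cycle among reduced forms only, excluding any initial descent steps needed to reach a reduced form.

D = 2581, ⌊√D⌋ = 50
descent: ρ → (-27,23,19)  [lands on river]
river: ρ → (19,15,-31)
river: ρ → (-31,47,3)
river: ρ → (3,49,-15)
river: ρ → (-15,41,15)
river: ρ → (15,49,-3)
river: ρ → (-3,47,31)
river: ρ → (31,15,-19)
river: ρ → (-19,23,27)
river: ρ → (27,31,-15)
river: ρ → (-15,29,29)
river: ρ → (29,29,-15)
river: ρ → (-15,31,27)
river: ρ → (27,23,-19)
river: ρ → (-19,15,31)
river: ρ → (31,47,-3)
river: ρ → (-3,49,15)
river: ρ → (15,41,-15)
river: ρ → (-15,49,3)
river: ρ → (3,47,-31)
river: ρ → (-31,15,19)
river: ρ → (19,23,-27)
river: ρ → (-27,31,15)
river: ρ → (15,29,-29)
river: ρ → (-29,29,15)
river: ρ → (15,31,-27)
ρ-cycle length = 26 (tail of 1 descent step not counted)

26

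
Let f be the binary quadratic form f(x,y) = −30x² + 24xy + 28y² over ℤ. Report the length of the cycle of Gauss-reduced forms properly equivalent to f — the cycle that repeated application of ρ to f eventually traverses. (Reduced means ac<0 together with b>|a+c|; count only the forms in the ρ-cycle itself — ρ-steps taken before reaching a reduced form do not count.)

D = 3936, ⌊√D⌋ = 62
river: ρ → (28,32,-26)
river: ρ → (-26,20,34)
river: ρ → (34,48,-12)
river: ρ → (-12,48,34)
river: ρ → (34,20,-26)
river: ρ → (-26,32,28)
river: ρ → (28,24,-30)
river: ρ → (-30,36,22)
river: ρ → (22,52,-14)
river: ρ → (-14,60,6)
river: ρ → (6,60,-14)
river: ρ → (-14,52,22)
river: ρ → (22,36,-30)
river: ρ → (-30,24,28)
ρ-cycle length = 14 (tail of 0 descent steps not counted)

14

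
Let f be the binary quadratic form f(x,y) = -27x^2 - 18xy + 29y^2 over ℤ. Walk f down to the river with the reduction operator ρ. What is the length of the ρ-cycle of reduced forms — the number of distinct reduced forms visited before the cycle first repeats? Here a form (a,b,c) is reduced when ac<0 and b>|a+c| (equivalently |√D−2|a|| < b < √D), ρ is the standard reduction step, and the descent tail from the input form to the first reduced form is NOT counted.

D = 3456, ⌊√D⌋ = 58
descent: ρ → (29,18,-27)  [lands on river]
river: ρ → (-27,36,20)
river: ρ → (20,44,-19)
river: ρ → (-19,32,32)
river: ρ → (32,32,-19)
river: ρ → (-19,44,20)
river: ρ → (20,36,-27)
river: ρ → (-27,18,29)
river: ρ → (29,40,-16)
river: ρ → (-16,56,5)
river: ρ → (5,54,-27)
river: ρ → (-27,54,5)
river: ρ → (5,56,-16)
river: ρ → (-16,40,29)
ρ-cycle length = 14 (tail of 1 descent step not counted)

14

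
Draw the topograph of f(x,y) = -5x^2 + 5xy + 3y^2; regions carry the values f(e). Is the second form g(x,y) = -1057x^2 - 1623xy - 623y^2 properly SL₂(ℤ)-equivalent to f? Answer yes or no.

D₁ = 85, D₂ = 85
river cycle of f (length 6): (3, 7, -3), (-3, 5, 5), (5, 5, -3), (-3, 7, 3), (3, 5, -5), (-5, 5, 3)
river cycle of g (length 6): (-5, 5, 3), (3, 7, -3), (-3, 5, 5), (5, 5, -3), (-3, 7, 3), (3, 5, -5)
cycles coincide ⇒ equivalent

yes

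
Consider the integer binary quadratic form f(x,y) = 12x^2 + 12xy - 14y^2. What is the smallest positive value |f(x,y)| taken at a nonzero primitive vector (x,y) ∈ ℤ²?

river: ρ → (-14,16,10)
river: ρ → (10,24,-6)
river: ρ → (-6,24,10)
river: ρ → (10,16,-14)
river: ρ → (-14,12,12)
river: ρ → (12,12,-14)
closes: descent 0, river 6
min |a| on river = 6

6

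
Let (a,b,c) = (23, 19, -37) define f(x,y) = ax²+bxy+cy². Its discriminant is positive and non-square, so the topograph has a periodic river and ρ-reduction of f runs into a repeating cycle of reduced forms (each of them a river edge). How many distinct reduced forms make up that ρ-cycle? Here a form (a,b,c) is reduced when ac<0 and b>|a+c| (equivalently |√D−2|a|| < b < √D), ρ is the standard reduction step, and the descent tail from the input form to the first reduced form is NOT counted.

D = 3765, ⌊√D⌋ = 61
river: ρ → (-37,55,5)
river: ρ → (5,55,-37)
river: ρ → (-37,19,23)
river: ρ → (23,27,-33)
river: ρ → (-33,39,17)
river: ρ → (17,29,-43)
river: ρ → (-43,57,3)
river: ρ → (3,57,-43)
river: ρ → (-43,29,17)
river: ρ → (17,39,-33)
river: ρ → (-33,27,23)
river: ρ → (23,19,-37)
ρ-cycle length = 12 (tail of 0 descent steps not counted)

12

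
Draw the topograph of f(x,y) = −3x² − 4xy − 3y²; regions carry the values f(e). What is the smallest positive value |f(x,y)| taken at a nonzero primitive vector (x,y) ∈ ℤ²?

translate: b→-2 (≡4 mod 6), so (3,4,3)→(3,-2,2)
flip: (3,-2,2)→(2,2,3)
reduced (well bottom): (2,2,3) with a≤c, −a<b≤a
well minimum |f| = |-2| = 2 (negative-definite)

2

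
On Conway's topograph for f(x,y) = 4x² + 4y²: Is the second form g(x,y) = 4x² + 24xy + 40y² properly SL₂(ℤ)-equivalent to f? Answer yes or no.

D₁ = -64, D₂ = -64
f: reduced (well bottom): (4,0,4) with a≤c, −a<b≤a
g: translate: b→0 (≡24 mod 8), so (4,24,40)→(4,0,4)
g: reduced (well bottom): (4,0,4) with a≤c, −a<b≤a
reduced forms (4, 0, 4) vs (4, 0, 4) ⇒ equivalent

yes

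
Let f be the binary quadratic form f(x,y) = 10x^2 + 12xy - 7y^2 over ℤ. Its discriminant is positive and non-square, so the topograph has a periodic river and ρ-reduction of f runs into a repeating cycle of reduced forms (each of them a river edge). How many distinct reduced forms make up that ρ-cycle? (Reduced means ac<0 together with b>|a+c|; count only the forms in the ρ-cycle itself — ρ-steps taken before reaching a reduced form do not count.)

D = 424, ⌊√D⌋ = 20
river: ρ → (-7,16,6)
river: ρ → (6,20,-1)
river: ρ → (-1,20,6)
river: ρ → (6,16,-7)
river: ρ → (-7,12,10)
river: ρ → (10,8,-9)
river: ρ → (-9,10,9)
river: ρ → (9,8,-10)
river: ρ → (-10,12,7)
river: ρ → (7,16,-6)
river: ρ → (-6,20,1)
river: ρ → (1,20,-6)
river: ρ → (-6,16,7)
river: ρ → (7,12,-10)
river: ρ → (-10,8,9)
river: ρ → (9,10,-9)
river: ρ → (-9,8,10)
river: ρ → (10,12,-7)
ρ-cycle length = 18 (tail of 0 descent steps not counted)

18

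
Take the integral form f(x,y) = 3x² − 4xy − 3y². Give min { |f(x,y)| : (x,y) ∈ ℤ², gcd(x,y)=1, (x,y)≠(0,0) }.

descent: ρ → (-3,4,3)  [lands on river]
river: ρ → (3,2,-4)
river: ρ → (-4,6,1)
river: ρ → (1,6,-4)
river: ρ → (-4,2,3)
river: ρ → (3,4,-3)
river: ρ → (-3,2,4)
river: ρ → (4,6,-1)
river: ρ → (-1,6,4)
river: ρ → (4,2,-3)
closes: descent 1, river 10
min |a| on river = 1

1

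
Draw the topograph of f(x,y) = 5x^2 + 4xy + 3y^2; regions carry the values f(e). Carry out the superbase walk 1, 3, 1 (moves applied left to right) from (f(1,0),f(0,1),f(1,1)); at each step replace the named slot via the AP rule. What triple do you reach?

start (5,3,12) = (f(1,0),f(0,1),f(1,1))
replace slot 1: 2·(3+12) − 5 = 25 → (25,3,12)
replace slot 3: 2·(25+3) − 12 = 44 → (25,3,44)
replace slot 1: 2·(3+44) − 25 = 69 → (69,3,44)

69,3,44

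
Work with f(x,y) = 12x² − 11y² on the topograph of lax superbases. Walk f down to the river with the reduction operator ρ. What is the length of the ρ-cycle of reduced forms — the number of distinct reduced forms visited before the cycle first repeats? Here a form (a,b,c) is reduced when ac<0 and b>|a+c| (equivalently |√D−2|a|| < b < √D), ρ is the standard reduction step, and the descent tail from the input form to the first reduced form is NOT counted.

D = 528, ⌊√D⌋ = 22
descent: ρ → (-11,22,1)  [lands on river]
river: ρ → (1,22,-11)
ρ-cycle length = 2 (tail of 1 descent step not counted)

2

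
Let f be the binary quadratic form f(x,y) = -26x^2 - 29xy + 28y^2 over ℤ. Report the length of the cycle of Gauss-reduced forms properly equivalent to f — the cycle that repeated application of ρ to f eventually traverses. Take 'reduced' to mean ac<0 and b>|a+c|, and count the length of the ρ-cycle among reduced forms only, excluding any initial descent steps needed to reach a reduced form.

D = 3753, ⌊√D⌋ = 61
descent: ρ → (28,29,-26)  [lands on river]
river: ρ → (-26,23,31)
river: ρ → (31,39,-18)
river: ρ → (-18,33,37)
river: ρ → (37,41,-14)
river: ρ → (-14,43,34)
river: ρ → (34,25,-23)
river: ρ → (-23,21,36)
river: ρ → (36,51,-8)
river: ρ → (-8,61,1)
river: ρ → (1,61,-8)
river: ρ → (-8,51,36)
river: ρ → (36,21,-23)
river: ρ → (-23,25,34)
river: ρ → (34,43,-14)
river: ρ → (-14,41,37)
river: ρ → (37,33,-18)
river: ρ → (-18,39,31)
river: ρ → (31,23,-26)
river: ρ → (-26,29,28)
river: ρ → (28,27,-27)
river: ρ → (-27,27,28)
ρ-cycle length = 22 (tail of 1 descent step not counted)

22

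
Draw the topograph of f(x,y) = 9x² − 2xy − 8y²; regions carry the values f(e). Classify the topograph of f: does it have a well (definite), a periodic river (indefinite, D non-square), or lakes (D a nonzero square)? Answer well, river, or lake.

D = b²−4ac = (-2)² − 4·9·(-8) = 292
D > 0 non-square ⇒ indefinite ⇒ periodic river

river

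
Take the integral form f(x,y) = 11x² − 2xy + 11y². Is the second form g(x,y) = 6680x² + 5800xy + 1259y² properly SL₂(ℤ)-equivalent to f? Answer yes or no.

D₁ = -480, D₂ = -480
f: flip: (11,-2,11)→(11,2,11)
f: reduced (well bottom): (11,2,11) with a≤c, −a<b≤a
g: flip: (6680,5800,1259)→(1259,-5800,6680)
g: translate: b→-764 (≡-5800 mod 2518), so (1259,-5800,6680)→(1259,-764,116)
g: flip: (1259,-764,116)→(116,764,1259)
g: translate: b→68 (≡764 mod 232), so (116,764,1259)→(116,68,11)
g: flip: (116,68,11)→(11,-68,116)
g: translate: b→-2 (≡-68 mod 22), so (11,-68,116)→(11,-2,11)
g: flip: (11,-2,11)→(11,2,11)
g: reduced (well bottom): (11,2,11) with a≤c, −a<b≤a
reduced forms (11, 2, 11) vs (11, 2, 11) ⇒ equivalent

yes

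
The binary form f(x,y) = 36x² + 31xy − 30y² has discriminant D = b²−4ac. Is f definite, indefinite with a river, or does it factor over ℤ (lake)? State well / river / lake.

D = b²−4ac = 31² − 4·36·(-30) = 5281
D > 0 non-square ⇒ indefinite ⇒ periodic river

river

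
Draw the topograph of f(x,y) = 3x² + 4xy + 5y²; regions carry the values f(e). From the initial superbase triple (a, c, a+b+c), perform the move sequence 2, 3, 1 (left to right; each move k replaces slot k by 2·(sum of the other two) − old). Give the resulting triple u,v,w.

start (3,5,12) = (f(1,0),f(0,1),f(1,1))
replace slot 2: 2·(3+12) − 5 = 25 → (3,25,12)
replace slot 3: 2·(3+25) − 12 = 44 → (3,25,44)
replace slot 1: 2·(25+44) − 3 = 135 → (135,25,44)

135,25,44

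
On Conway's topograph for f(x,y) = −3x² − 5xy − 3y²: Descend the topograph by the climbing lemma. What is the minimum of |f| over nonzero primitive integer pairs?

translate: b→-1 (≡5 mod 6), so (3,5,3)→(3,-1,1)
flip: (3,-1,1)→(1,1,3)
reduced (well bottom): (1,1,3) with a≤c, −a<b≤a
well minimum |f| = |-1| = 1 (negative-definite)

1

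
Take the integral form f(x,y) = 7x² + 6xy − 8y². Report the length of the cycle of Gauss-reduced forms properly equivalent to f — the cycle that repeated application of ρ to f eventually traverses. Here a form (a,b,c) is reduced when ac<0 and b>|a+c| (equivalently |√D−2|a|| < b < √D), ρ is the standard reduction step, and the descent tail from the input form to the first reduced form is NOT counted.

D = 260, ⌊√D⌋ = 16
river: ρ → (-8,10,5)
river: ρ → (5,10,-8)
river: ρ → (-8,6,7)
river: ρ → (7,8,-7)
river: ρ → (-7,6,8)
river: ρ → (8,10,-5)
river: ρ → (-5,10,8)
river: ρ → (8,6,-7)
river: ρ → (-7,8,7)
river: ρ → (7,6,-8)
ρ-cycle length = 10 (tail of 0 descent steps not counted)

10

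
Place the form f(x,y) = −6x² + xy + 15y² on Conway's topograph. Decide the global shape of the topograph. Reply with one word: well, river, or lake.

D = b²−4ac = 1² − 4·(-6)·15 = 361
D = 19² is a perfect square ⇒ form factors over ℤ ⇒ lakes

lake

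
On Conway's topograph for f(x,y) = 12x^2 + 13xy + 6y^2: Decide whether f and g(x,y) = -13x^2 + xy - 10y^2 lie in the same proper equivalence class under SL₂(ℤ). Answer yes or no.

D₁ = -119, D₂ = -519
discriminants differ ⇒ not SL₂(ℤ)-equivalent

no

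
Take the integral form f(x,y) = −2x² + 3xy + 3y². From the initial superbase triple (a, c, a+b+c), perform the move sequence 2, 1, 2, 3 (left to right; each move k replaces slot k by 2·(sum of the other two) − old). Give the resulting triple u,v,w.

start (-2,3,4) = (f(1,0),f(0,1),f(1,1))
replace slot 2: 2·((-2)+4) − 3 = 1 → (-2,1,4)
replace slot 1: 2·(1+4) − (-2) = 12 → (12,1,4)
replace slot 2: 2·(12+4) − 1 = 31 → (12,31,4)
replace slot 3: 2·(12+31) − 4 = 82 → (12,31,82)

12,31,82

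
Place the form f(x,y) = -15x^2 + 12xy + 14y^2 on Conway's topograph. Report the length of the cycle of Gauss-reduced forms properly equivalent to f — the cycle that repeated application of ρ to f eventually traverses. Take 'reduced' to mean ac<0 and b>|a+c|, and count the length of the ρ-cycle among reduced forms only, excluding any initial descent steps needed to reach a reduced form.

D = 984, ⌊√D⌋ = 31
river: ρ → (14,16,-13)
river: ρ → (-13,10,17)
river: ρ → (17,24,-6)
river: ρ → (-6,24,17)
river: ρ → (17,10,-13)
river: ρ → (-13,16,14)
river: ρ → (14,12,-15)
river: ρ → (-15,18,11)
river: ρ → (11,26,-7)
river: ρ → (-7,30,3)
river: ρ → (3,30,-7)
river: ρ → (-7,26,11)
river: ρ → (11,18,-15)
river: ρ → (-15,12,14)
ρ-cycle length = 14 (tail of 0 descent steps not counted)

14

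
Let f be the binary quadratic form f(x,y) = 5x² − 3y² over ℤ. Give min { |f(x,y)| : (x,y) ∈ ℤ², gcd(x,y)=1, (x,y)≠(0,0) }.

descent: ρ → (-3,6,2)  [lands on river]
river: ρ → (2,6,-3)
closes: descent 1, river 2
min |a| on river = 2

2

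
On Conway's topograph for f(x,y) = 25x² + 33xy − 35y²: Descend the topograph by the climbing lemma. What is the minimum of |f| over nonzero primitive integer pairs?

river: ρ → (-35,37,23)
river: ρ → (23,55,-17)
river: ρ → (-17,47,35)
river: ρ → (35,23,-29)
river: ρ → (-29,35,29)
river: ρ → (29,23,-35)
river: ρ → (-35,47,17)
river: ρ → (17,55,-23)
river: ρ → (-23,37,35)
river: ρ → (35,33,-25)
river: ρ → (-25,67,1)
river: ρ → (1,67,-25)
river: ρ → (-25,33,35)
river: ρ → (35,37,-23)
river: ρ → (-23,55,17)
river: ρ → (17,47,-35)
river: ρ → (-35,23,29)
river: ρ → (29,35,-29)
river: ρ → (-29,23,35)
river: ρ → (35,47,-17)
river: ρ → (-17,55,23)
river: ρ → (23,37,-35)
river: ρ → (-35,33,25)
river: ρ → (25,67,-1)
river: ρ → (-1,67,25)
river: ρ → (25,33,-35)
closes: descent 0, river 26
min |a| on river = 1

1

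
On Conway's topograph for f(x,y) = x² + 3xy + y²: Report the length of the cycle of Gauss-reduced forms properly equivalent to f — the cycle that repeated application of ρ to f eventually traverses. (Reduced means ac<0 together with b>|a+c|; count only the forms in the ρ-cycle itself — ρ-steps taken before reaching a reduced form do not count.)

D = 5, ⌊√D⌋ = 2
descent: ρ → (1,1,-1)  [lands on river]
river: ρ → (-1,1,1)
ρ-cycle length = 2 (tail of 1 descent step not counted)

2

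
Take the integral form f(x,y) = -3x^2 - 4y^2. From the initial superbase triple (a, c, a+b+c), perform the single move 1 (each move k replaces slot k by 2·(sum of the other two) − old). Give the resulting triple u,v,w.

start (-3,-4,-7) = (f(1,0),f(0,1),f(1,1))
replace slot 1: 2·((-4)+(-7)) − (-3) = -19 → (-19,-4,-7)

-19,-4,-7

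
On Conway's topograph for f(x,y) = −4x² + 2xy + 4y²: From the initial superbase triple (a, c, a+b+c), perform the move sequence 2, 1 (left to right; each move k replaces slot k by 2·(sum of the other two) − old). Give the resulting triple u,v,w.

start (-4,4,2) = (f(1,0),f(0,1),f(1,1))
replace slot 2: 2·((-4)+2) − 4 = -8 → (-4,-8,2)
replace slot 1: 2·((-8)+2) − (-4) = -8 → (-8,-8,2)

-8,-8,2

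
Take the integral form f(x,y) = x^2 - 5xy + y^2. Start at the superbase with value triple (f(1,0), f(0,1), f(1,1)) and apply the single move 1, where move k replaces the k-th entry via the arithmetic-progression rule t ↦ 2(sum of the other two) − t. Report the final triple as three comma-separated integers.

start (1,1,-3) = (f(1,0),f(0,1),f(1,1))
replace slot 1: 2·(1+(-3)) − 1 = -5 → (-5,1,-3)

-5,1,-3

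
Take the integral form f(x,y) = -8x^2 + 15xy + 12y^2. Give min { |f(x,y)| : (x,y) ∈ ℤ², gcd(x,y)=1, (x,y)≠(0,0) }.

river: ρ → (12,9,-11)
river: ρ → (-11,13,10)
river: ρ → (10,7,-14)
river: ρ → (-14,21,3)
river: ρ → (3,21,-14)
river: ρ → (-14,7,10)
river: ρ → (10,13,-11)
river: ρ → (-11,9,12)
river: ρ → (12,15,-8)
river: ρ → (-8,17,10)
river: ρ → (10,23,-2)
river: ρ → (-2,21,21)
river: ρ → (21,21,-2)
river: ρ → (-2,23,10)
river: ρ → (10,17,-8)
river: ρ → (-8,15,12)
closes: descent 0, river 16
min |a| on river = 2

2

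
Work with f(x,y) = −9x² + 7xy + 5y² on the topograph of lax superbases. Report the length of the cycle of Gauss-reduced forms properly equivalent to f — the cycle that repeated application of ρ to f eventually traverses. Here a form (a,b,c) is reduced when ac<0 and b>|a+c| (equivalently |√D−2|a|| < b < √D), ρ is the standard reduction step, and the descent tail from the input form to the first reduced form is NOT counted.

D = 229, ⌊√D⌋ = 15
river: ρ → (5,13,-3)
river: ρ → (-3,11,9)
river: ρ → (9,7,-5)
river: ρ → (-5,13,3)
river: ρ → (3,11,-9)
river: ρ → (-9,7,5)
ρ-cycle length = 6 (tail of 0 descent steps not counted)

6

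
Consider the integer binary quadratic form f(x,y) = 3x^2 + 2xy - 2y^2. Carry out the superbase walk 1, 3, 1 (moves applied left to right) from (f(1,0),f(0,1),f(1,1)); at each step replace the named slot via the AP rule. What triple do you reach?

start (3,-2,3) = (f(1,0),f(0,1),f(1,1))
replace slot 1: 2·((-2)+3) − 3 = -1 → (-1,-2,3)
replace slot 3: 2·((-1)+(-2)) − 3 = -9 → (-1,-2,-9)
replace slot 1: 2·((-2)+(-9)) − (-1) = -21 → (-21,-2,-9)

-21,-2,-9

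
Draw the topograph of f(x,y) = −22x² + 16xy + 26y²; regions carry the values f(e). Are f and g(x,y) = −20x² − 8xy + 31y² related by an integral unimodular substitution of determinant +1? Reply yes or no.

D₁ = 2544, D₂ = 2544
river cycle of f (length 10): (26, 36, -12), (-12, 36, 26), (26, 16, -22), (-22, 28, 20), (20, 12, -30), (-30, 48, 2), (2, 48, -30), (-30, 12, 20), (20, 28, -22), (-22, 16, 26)
river cycle of g (length 12): (-20, 32, 19), (19, 44, -8), (-8, 36, 39), (39, 42, -5), (-5, 48, 12), (12, 48, -5), (-5, 42, 39), (39, 36, -8), (-8, 44, 19), (19, 32, -20), … (2 more)
cycles differ ⇒ inequivalent

no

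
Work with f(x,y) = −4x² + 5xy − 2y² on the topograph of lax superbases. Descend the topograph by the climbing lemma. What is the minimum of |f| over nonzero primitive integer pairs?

translate: b→3 (≡-5 mod 8), so (4,-5,2)→(4,3,1)
flip: (4,3,1)→(1,-3,4)
translate: b→1 (≡-3 mod 2), so (1,-3,4)→(1,1,2)
reduced (well bottom): (1,1,2) with a≤c, −a<b≤a
well minimum |f| = |-1| = 1 (negative-definite)

1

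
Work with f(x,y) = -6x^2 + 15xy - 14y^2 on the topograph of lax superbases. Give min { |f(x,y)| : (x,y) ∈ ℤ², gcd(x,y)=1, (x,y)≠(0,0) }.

translate: b→-3 (≡-15 mod 12), so (6,-15,14)→(6,-3,5)
flip: (6,-3,5)→(5,3,6)
reduced (well bottom): (5,3,6) with a≤c, −a<b≤a
well minimum |f| = |-5| = 5 (negative-definite)

5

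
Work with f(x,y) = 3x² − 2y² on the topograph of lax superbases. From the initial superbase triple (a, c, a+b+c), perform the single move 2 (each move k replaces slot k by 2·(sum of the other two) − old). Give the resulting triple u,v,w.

start (3,-2,1) = (f(1,0),f(0,1),f(1,1))
replace slot 2: 2·(3+1) − (-2) = 10 → (3,10,1)

3,10,1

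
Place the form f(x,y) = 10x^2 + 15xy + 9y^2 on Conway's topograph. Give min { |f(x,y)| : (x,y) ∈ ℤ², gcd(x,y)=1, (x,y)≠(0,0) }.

translate: b→-5 (≡15 mod 20), so (10,15,9)→(10,-5,4)
flip: (10,-5,4)→(4,5,10)
translate: b→-3 (≡5 mod 8), so (4,5,10)→(4,-3,9)
reduced (well bottom): (4,-3,9) with a≤c, −a<b≤a
well minimum = a = 4

4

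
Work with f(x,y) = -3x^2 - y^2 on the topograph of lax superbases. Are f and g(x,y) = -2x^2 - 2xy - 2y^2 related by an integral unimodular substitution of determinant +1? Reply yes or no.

D₁ = -12, D₂ = -12
f is negative-definite; reduce −f:
−f: flip: (3,0,1)→(1,0,3)
−f: reduced (well bottom): (1,0,3) with a≤c, −a<b≤a
flip sign back: reduced form of f is (-1,0,-3)
g is negative-definite; reduce −g:
−g: reduced (well bottom): (2,2,2) with a≤c, −a<b≤a
flip sign back: reduced form of g is (-2,-2,-2)
reduced forms (-1, 0, -3) vs (-2, -2, -2) ⇒ inequivalent

no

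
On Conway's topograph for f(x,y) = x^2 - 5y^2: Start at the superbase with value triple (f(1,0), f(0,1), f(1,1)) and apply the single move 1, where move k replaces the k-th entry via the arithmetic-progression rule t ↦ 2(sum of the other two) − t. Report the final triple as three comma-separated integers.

start (1,-5,-4) = (f(1,0),f(0,1),f(1,1))
replace slot 1: 2·((-5)+(-4)) − 1 = -19 → (-19,-5,-4)

-19,-5,-4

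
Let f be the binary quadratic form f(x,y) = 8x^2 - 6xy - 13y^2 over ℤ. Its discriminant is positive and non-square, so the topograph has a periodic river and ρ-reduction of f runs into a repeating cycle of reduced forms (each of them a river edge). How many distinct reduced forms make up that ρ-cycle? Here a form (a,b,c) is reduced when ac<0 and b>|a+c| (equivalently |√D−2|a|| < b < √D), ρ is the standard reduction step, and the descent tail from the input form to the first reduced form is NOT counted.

D = 452, ⌊√D⌋ = 21
descent: ρ → (-13,6,8)  [lands on river]
river: ρ → (8,10,-11)
river: ρ → (-11,12,7)
river: ρ → (7,16,-7)
river: ρ → (-7,12,11)
river: ρ → (11,10,-8)
river: ρ → (-8,6,13)
river: ρ → (13,20,-1)
river: ρ → (-1,20,13)
river: ρ → (13,6,-8)
river: ρ → (-8,10,11)
river: ρ → (11,12,-7)
river: ρ → (-7,16,7)
river: ρ → (7,12,-11)
river: ρ → (-11,10,8)
river: ρ → (8,6,-13)
river: ρ → (-13,20,1)
river: ρ → (1,20,-13)
ρ-cycle length = 18 (tail of 1 descent step not counted)

18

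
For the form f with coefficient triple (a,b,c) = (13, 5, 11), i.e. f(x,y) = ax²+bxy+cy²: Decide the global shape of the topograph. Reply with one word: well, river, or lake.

D = b²−4ac = 5² − 4·13·11 = -547
D < 0 ⇒ definite ⇒ every region one sign ⇒ single well

well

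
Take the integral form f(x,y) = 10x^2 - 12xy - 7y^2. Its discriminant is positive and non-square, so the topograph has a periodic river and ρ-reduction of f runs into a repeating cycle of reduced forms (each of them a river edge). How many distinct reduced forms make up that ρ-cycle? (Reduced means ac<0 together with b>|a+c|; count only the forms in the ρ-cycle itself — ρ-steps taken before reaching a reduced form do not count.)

D = 424, ⌊√D⌋ = 20
descent: ρ → (-7,12,10)  [lands on river]
river: ρ → (10,8,-9)
river: ρ → (-9,10,9)
river: ρ → (9,8,-10)
river: ρ → (-10,12,7)
river: ρ → (7,16,-6)
river: ρ → (-6,20,1)
river: ρ → (1,20,-6)
river: ρ → (-6,16,7)
river: ρ → (7,12,-10)
river: ρ → (-10,8,9)
river: ρ → (9,10,-9)
river: ρ → (-9,8,10)
river: ρ → (10,12,-7)
river: ρ → (-7,16,6)
river: ρ → (6,20,-1)
river: ρ → (-1,20,6)
river: ρ → (6,16,-7)
ρ-cycle length = 18 (tail of 1 descent step not counted)

18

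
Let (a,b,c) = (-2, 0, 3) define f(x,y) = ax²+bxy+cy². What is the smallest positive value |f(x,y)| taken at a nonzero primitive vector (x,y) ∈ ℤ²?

descent: ρ → (3,0,-2)
descent: ρ → (-2,4,1)  [lands on river]
river: ρ → (1,4,-2)
closes: descent 2, river 2
min |a| on river = 1

1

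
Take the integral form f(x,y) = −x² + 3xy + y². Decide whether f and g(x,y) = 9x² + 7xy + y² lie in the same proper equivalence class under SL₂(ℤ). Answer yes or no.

D₁ = 13, D₂ = 13
river cycle of f (length 2): (1, 3, -1), (-1, 3, 1)
river cycle of g (length 2): (1, 3, -1), (-1, 3, 1)
cycles coincide ⇒ equivalent

yes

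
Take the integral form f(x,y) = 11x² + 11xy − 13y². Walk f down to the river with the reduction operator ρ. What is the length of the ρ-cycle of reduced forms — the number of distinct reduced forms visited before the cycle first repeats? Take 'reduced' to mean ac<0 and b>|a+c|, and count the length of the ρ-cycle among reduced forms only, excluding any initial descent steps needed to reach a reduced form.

D = 693, ⌊√D⌋ = 26
river: ρ → (-13,15,9)
river: ρ → (9,21,-7)
river: ρ → (-7,21,9)
river: ρ → (9,15,-13)
river: ρ → (-13,11,11)
river: ρ → (11,11,-13)
ρ-cycle length = 6 (tail of 0 descent steps not counted)

6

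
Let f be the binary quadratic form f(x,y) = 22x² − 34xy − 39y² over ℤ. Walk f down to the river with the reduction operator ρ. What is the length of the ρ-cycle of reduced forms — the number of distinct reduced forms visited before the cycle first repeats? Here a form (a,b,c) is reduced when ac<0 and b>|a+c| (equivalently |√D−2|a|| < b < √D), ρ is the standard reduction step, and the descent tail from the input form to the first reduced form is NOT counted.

D = 4588, ⌊√D⌋ = 67
descent: ρ → (-39,34,22)  [lands on river]
river: ρ → (22,54,-19)
river: ρ → (-19,60,13)
river: ρ → (13,44,-51)
river: ρ → (-51,58,6)
river: ρ → (6,62,-31)
river: ρ → (-31,62,6)
river: ρ → (6,58,-51)
river: ρ → (-51,44,13)
river: ρ → (13,60,-19)
river: ρ → (-19,54,22)
river: ρ → (22,34,-39)
river: ρ → (-39,44,17)
river: ρ → (17,58,-18)
river: ρ → (-18,50,29)
river: ρ → (29,66,-2)
river: ρ → (-2,66,29)
river: ρ → (29,50,-18)
river: ρ → (-18,58,17)
river: ρ → (17,44,-39)
ρ-cycle length = 20 (tail of 1 descent step not counted)

20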